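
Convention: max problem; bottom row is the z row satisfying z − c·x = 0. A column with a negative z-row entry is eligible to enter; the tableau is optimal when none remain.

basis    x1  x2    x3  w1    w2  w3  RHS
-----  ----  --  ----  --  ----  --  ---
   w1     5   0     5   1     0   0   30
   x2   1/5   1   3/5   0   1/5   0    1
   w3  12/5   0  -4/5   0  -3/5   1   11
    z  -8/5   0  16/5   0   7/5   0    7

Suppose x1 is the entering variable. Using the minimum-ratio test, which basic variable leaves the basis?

Column x1 entries and ratios — w1: 30/5 = 6; x2: 1/(1/5) = 5; w3: 11/(12/5) = 55/12.
Smallest ratio is 55/12 in the row of w3, so w3 leaves.

w3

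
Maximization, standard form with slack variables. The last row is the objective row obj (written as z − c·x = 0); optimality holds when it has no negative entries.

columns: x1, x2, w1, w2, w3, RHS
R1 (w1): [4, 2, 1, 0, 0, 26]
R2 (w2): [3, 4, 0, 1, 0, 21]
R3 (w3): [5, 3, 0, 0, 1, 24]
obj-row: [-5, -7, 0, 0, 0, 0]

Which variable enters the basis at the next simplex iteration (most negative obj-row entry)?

Negative obj-row entries: x1: -5, x2: -7.
The most negative is -7 in column x2, so x2 enters.

x2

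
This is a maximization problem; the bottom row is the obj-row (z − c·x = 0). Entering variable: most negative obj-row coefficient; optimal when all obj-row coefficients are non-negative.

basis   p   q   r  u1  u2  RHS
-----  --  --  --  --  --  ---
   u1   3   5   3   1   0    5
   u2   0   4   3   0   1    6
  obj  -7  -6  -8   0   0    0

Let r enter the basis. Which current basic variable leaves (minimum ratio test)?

Column r entries and ratios — u1: 5/3 = 5/3; u2: 6/3 = 2.
Smallest ratio is 5/3 in the row of u1, so u1 leaves.

u1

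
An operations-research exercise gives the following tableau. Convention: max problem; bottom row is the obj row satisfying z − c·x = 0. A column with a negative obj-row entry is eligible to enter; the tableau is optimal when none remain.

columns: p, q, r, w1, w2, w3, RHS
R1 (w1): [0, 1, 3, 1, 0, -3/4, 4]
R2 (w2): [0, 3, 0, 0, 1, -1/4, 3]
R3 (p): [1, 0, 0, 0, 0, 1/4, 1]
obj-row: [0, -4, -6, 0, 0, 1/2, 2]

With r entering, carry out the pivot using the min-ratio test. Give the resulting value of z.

10

Ratio test on column r — row 1: 4/3 = 4/3; row 2: entry 0 ≤ 0; row 3: entry 0 ≤ 0. Minimum is 4/3 at row 1 (w1 leaves); pivot element 3.
Pivot on row 1; the obj-row RHS becomes 2 − (-6)·(4/3) = 10.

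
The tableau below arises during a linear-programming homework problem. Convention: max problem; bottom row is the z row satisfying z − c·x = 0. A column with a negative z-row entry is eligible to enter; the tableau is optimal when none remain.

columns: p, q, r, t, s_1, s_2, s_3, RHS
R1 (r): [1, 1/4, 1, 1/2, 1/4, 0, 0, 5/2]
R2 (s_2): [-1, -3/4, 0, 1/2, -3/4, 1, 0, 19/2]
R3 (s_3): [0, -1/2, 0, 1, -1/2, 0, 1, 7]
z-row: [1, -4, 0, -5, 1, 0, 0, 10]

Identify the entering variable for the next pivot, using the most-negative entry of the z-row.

Negative z-row entries: q: -4, t: -5.
The most negative is -5 in column t, so t enters.

t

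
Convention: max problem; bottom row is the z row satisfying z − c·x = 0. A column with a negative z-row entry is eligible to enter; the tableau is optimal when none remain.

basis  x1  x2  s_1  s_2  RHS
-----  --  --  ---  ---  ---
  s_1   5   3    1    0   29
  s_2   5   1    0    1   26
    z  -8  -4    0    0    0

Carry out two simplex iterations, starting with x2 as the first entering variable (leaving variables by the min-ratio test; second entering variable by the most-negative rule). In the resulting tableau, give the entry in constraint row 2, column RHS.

49/10

Ratio test on column x2 — row 1: 29/3 = 29/3; row 2: 26/1 = 26. Minimum is 29/3 at row 1 (s_1 leaves); pivot element 3.
Divide row 1 by 3; eliminate column x2 from the other rows.
Second iteration: most negative z-row entry is -4/3 in column x1, so x1 enters.
Ratio test on column x1 — row 1: (29/3)/(5/3) = 29/5; row 2: (49/3)/(10/3) = 49/10. Minimum is 49/10 at row 2 (s_2 leaves); pivot element 10/3.
Divide row 2 by 10/3; eliminate column x1 from the other rows.
After both pivots, the entry at constraint row 2, column RHS is 49/10.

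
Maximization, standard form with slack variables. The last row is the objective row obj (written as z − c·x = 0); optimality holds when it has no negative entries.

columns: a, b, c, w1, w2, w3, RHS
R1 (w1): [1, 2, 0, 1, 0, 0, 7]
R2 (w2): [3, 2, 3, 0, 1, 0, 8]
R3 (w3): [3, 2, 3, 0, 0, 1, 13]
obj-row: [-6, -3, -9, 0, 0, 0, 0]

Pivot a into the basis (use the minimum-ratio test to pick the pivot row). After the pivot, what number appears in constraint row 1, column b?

4/3

Ratio test on column a — row 1: 7/1 = 7; row 2: 8/3 = 8/3; row 3: 13/3 = 13/3. Minimum is 8/3 at row 2 (w2 leaves); pivot element 3.
Divide row 2 by 3; eliminate column a from the other rows.
Row 1 update in column b: 2 − 1·(2/3) = 4/3.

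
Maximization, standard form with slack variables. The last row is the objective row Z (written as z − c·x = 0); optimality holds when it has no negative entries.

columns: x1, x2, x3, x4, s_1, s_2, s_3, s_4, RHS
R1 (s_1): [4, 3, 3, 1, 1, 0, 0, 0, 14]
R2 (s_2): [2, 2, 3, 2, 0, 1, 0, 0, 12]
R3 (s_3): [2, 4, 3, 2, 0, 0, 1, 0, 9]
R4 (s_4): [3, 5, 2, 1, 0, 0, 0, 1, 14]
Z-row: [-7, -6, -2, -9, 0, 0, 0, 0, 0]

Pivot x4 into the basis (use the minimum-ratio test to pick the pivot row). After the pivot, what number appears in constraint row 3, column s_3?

1/2

Ratio test on column x4 — row 1: 14/1 = 14; row 2: 12/2 = 6; row 3: 9/2 = 9/2; row 4: 14/1 = 14. Minimum is 9/2 at row 3 (s_3 leaves); pivot element 2.
Divide row 3 by 2; eliminate column x4 from the other rows.
In the new row 3, the s_3 entry is the old entry divided by the pivot: 1/2 = 1/2.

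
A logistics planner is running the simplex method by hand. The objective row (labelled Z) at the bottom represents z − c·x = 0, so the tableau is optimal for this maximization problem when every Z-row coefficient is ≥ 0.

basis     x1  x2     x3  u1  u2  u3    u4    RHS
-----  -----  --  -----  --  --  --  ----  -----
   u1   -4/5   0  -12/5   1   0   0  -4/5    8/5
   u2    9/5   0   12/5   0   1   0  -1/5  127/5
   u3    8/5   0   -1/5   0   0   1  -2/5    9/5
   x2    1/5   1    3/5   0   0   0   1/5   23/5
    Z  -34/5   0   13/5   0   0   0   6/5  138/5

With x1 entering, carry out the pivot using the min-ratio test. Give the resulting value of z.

141/4

Ratio test on column x1 — row 1: entry -4/5 ≤ 0; row 2: (127/5)/(9/5) = 127/9; row 3: (9/5)/(8/5) = 9/8; row 4: (23/5)/(1/5) = 23. Minimum is 9/8 at row 3 (u3 leaves); pivot element 8/5.
Pivot on row 3; the Z-row RHS becomes 138/5 − (-34/5)·(9/8) = 141/4.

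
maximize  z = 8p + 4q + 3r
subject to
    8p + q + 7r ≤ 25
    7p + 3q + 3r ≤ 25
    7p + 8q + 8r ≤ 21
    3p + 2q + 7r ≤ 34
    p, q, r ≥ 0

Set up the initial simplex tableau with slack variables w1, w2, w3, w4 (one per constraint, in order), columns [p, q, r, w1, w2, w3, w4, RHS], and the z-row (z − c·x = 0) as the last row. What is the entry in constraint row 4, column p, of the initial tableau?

Constraint 4 has coefficient 3 on p.

3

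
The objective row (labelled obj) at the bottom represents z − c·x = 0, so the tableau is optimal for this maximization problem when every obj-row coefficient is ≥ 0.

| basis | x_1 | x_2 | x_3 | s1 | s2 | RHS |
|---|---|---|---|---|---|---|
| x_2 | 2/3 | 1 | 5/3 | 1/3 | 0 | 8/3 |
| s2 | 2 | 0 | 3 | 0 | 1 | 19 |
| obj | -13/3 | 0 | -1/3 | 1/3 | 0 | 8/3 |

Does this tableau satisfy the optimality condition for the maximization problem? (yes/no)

The obj-row has a negative entry -13/3 in column x_1, so it is not optimal.

no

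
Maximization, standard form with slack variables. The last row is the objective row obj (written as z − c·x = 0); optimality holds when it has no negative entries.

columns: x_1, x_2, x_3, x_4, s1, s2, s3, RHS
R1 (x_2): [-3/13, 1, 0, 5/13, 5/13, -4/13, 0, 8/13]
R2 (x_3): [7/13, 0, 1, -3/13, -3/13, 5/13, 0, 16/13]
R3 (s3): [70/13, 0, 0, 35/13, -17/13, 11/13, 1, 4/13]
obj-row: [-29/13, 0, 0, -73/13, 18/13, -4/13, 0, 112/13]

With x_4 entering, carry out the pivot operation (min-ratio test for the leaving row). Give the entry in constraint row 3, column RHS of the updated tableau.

Ratio test on column x_4 — row 1: (8/13)/(5/13) = 8/5; row 2: entry -3/13 ≤ 0; row 3: (4/13)/(35/13) = 4/35. Minimum is 4/35 at row 3 (s3 leaves); pivot element 35/13.
Divide row 3 by 35/13; eliminate column x_4 from the other rows.
In the new row 3, the RHS entry is the old entry divided by the pivot: (4/13)/(35/13) = 4/35.

4/35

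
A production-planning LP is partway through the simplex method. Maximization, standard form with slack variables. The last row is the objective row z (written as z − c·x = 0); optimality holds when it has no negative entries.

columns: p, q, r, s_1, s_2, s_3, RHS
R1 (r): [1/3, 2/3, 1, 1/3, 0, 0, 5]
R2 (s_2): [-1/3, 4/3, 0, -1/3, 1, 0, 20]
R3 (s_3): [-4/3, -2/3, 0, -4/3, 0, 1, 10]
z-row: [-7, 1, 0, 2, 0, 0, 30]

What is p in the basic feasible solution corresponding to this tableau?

0

p is not in the basis, so in the current basic feasible solution p = 0.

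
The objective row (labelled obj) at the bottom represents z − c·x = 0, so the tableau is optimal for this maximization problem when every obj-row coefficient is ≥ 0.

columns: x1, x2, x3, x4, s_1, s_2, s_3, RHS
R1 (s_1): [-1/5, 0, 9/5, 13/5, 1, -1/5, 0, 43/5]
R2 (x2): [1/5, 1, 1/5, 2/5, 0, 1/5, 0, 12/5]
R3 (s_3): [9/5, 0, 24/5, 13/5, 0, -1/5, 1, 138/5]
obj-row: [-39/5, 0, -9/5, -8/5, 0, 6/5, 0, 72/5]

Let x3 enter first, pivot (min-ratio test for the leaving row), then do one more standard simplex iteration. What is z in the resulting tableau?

Ratio test on column x3 — row 1: (43/5)/(9/5) = 43/9; row 2: (12/5)/(1/5) = 12; row 3: (138/5)/(24/5) = 23/4. Minimum is 43/9 at row 1 (s_1 leaves); pivot element 9/5.
Pivot on row 1; the obj-row RHS becomes 72/5 − (-9/5)·(43/9) = 23.
Next entering variable (most negative obj-row entry -8): x1.
Ratio test on column x1 — row 1: entry -1/9 ≤ 0; row 2: (13/9)/(2/9) = 13/2; row 3: (14/3)/(7/3) = 2. Minimum is 2 at row 3 (s_3 leaves); pivot element 7/3.
After the second pivot the obj-row RHS is 23 − (-8)·2 = 39.

39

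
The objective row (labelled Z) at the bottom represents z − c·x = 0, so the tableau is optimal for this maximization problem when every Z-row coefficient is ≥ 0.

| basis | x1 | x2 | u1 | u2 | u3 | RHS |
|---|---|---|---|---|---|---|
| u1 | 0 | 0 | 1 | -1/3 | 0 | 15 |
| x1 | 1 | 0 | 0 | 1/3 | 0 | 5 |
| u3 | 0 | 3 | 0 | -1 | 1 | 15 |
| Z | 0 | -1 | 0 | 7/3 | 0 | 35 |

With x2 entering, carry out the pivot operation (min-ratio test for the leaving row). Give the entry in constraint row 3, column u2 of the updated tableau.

Ratio test on column x2 — row 1: entry 0 ≤ 0; row 2: entry 0 ≤ 0; row 3: 15/3 = 5. Minimum is 5 at row 3 (u3 leaves); pivot element 3.
Divide row 3 by 3; eliminate column x2 from the other rows.
In the new row 3, the u2 entry is the old entry divided by the pivot: (-1)/3 = -1/3.

-1/3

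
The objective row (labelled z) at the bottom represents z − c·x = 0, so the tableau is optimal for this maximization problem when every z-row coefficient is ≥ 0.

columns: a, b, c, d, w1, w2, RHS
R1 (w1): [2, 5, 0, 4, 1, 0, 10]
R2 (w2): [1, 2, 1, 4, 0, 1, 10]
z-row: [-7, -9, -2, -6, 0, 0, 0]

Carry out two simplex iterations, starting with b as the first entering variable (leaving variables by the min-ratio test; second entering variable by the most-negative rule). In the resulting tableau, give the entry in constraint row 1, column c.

0

Ratio test on column b — row 1: 10/5 = 2; row 2: 10/2 = 5. Minimum is 2 at row 1 (w1 leaves); pivot element 5.
Divide row 1 by 5; eliminate column b from the other rows.
Second iteration: most negative z-row entry is -17/5 in column a, so a enters.
Ratio test on column a — row 1: 2/(2/5) = 5; row 2: 6/(1/5) = 30. Minimum is 5 at row 1 (b leaves); pivot element 2/5.
Divide row 1 by 2/5; eliminate column a from the other rows.
After both pivots, the entry at constraint row 1, column c is 0.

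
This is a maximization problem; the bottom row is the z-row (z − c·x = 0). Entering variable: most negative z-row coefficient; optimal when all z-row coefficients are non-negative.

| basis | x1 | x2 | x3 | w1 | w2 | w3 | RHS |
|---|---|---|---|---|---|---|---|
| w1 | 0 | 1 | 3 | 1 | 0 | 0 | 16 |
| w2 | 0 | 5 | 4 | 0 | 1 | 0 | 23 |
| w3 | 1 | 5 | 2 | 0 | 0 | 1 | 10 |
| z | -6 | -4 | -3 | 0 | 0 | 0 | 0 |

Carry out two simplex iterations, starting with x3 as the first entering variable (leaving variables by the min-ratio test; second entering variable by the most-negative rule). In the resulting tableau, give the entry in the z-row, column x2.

Ratio test on column x3 — row 1: 16/3 = 16/3; row 2: 23/4 = 23/4; row 3: 10/2 = 5. Minimum is 5 at row 3 (w3 leaves); pivot element 2.
Divide row 3 by 2; eliminate column x3 from the other rows.
Second iteration: most negative z-row entry is -9/2 in column x1, so x1 enters.
Ratio test on column x1 — row 1: entry -3/2 ≤ 0; row 2: entry -2 ≤ 0; row 3: 5/(1/2) = 10. Minimum is 10 at row 3 (x3 leaves); pivot element 1/2.
Divide row 3 by 1/2; eliminate column x1 from the other rows.
After both pivots, the entry at the z-row, column x2 is 26.

26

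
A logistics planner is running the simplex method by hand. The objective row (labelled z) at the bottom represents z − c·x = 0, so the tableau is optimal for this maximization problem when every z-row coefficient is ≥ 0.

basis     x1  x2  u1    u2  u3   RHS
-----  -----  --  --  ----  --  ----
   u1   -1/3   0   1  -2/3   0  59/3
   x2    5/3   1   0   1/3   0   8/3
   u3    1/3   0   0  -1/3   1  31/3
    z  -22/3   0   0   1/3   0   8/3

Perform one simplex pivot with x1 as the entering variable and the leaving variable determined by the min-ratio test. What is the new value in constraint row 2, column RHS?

8/5

Ratio test on column x1 — row 1: entry -1/3 ≤ 0; row 2: (8/3)/(5/3) = 8/5; row 3: (31/3)/(1/3) = 31. Minimum is 8/5 at row 2 (x2 leaves); pivot element 5/3.
Divide row 2 by 5/3; eliminate column x1 from the other rows.
In the new row 2, the RHS entry is the old entry divided by the pivot: (8/3)/(5/3) = 8/5.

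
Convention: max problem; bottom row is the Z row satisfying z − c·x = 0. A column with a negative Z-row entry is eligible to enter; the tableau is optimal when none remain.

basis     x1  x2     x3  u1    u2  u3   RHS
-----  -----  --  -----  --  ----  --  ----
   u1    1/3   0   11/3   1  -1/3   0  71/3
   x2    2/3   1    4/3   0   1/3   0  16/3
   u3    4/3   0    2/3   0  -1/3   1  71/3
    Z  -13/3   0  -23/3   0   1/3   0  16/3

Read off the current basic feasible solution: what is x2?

16/3

x2 is basic (row 2); its value is the RHS of that row, 16/3.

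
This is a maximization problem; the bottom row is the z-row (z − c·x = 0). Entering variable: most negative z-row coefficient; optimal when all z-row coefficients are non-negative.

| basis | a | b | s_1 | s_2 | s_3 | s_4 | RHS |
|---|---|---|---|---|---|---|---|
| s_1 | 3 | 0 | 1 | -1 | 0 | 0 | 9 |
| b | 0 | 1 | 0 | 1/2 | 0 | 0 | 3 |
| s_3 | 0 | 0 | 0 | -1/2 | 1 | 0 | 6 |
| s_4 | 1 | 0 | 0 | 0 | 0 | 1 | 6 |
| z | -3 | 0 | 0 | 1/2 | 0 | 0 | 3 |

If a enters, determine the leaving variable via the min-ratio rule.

Column a entries and ratios — s_1: 9/3 = 3; b: 0 ≤ 0, skip; s_3: 0 ≤ 0, skip; s_4: 6/1 = 6.
Smallest ratio is 3 in the row of s_1, so s_1 leaves.

s_1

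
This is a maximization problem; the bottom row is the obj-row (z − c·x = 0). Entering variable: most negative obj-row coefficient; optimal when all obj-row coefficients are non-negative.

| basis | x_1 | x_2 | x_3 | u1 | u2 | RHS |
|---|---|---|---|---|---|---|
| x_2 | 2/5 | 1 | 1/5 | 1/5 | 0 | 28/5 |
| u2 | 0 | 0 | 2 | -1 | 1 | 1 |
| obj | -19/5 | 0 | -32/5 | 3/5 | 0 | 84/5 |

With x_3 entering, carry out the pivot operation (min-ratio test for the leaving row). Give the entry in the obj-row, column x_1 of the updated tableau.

Ratio test on column x_3 — row 1: (28/5)/(1/5) = 28; row 2: 1/2 = 1/2. Minimum is 1/2 at row 2 (u2 leaves); pivot element 2.
Divide row 2 by 2; eliminate column x_3 from the other rows.
obj-row update in column x_1: -19/5 − (-32/5)·0 = -19/5.

-19/5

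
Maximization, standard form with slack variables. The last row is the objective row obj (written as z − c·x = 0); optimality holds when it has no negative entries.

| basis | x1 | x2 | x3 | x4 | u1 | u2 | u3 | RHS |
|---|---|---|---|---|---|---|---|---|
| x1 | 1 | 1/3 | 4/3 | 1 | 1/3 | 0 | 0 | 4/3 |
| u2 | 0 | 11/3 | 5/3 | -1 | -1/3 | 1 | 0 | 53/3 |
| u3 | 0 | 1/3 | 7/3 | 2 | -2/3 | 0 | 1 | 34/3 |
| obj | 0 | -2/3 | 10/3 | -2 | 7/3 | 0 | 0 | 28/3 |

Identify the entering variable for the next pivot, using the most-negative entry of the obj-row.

x4

Negative obj-row entries: x2: -2/3, x4: -2.
The most negative is -2 in column x4, so x4 enters.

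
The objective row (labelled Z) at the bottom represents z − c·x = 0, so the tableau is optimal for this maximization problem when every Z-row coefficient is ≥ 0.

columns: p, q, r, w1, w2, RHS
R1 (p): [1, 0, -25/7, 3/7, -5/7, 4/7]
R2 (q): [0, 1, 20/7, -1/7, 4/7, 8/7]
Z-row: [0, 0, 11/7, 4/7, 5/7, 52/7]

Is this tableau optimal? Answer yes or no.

yes

Every Z-row coefficient is ≥ 0, so the tableau is optimal.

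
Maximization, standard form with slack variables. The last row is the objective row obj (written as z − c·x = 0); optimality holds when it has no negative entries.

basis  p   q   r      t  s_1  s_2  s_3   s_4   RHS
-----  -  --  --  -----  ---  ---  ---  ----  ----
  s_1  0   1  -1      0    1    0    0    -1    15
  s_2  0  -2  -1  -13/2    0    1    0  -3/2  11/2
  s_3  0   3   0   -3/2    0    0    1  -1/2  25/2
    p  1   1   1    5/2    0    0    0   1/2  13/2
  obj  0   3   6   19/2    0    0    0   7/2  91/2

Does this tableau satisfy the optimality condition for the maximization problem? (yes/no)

Every obj-row coefficient is ≥ 0, so the tableau is optimal.

yes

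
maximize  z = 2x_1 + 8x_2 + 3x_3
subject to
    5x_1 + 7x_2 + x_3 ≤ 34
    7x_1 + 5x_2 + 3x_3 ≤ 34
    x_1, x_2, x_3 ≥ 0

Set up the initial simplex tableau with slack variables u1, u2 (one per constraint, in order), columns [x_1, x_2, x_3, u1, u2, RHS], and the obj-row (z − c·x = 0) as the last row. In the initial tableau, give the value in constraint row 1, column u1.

1

Slack u1 belongs to constraint 1; its column is the unit vector e_1, so the entry in row 1 is 1.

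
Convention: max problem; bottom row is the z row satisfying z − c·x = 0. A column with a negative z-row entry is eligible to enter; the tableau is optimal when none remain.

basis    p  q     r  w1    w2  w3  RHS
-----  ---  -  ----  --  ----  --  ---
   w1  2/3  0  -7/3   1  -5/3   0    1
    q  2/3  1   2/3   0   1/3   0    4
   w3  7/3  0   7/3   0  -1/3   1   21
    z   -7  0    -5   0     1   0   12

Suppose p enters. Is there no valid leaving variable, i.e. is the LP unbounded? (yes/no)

Column p has positive entries in row(s) 1, 2, 3, so the ratio test bounds it — not unbounded.

no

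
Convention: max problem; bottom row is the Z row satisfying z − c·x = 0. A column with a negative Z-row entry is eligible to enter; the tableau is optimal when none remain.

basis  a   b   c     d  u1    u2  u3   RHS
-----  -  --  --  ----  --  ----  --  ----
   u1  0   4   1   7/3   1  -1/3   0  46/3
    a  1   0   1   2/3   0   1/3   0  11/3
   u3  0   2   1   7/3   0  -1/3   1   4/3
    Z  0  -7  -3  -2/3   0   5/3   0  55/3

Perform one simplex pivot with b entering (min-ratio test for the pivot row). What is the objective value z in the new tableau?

Ratio test on column b — row 1: (46/3)/4 = 23/6; row 2: entry 0 ≤ 0; row 3: (4/3)/2 = 2/3. Minimum is 2/3 at row 3 (u3 leaves); pivot element 2.
Pivot on row 3; the Z-row RHS becomes 55/3 − (-7)·(2/3) = 23.

23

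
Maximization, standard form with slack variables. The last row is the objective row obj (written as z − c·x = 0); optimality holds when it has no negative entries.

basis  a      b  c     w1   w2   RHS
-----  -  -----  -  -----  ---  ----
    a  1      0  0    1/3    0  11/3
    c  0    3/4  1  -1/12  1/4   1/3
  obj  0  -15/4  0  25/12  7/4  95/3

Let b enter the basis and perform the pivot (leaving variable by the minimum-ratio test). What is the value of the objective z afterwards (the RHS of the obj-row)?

100/3

Ratio test on column b — row 1: entry 0 ≤ 0; row 2: (1/3)/(3/4) = 4/9. Minimum is 4/9 at row 2 (c leaves); pivot element 3/4.
Pivot on row 2; the obj-row RHS becomes 95/3 − (-15/4)·(4/9) = 100/3.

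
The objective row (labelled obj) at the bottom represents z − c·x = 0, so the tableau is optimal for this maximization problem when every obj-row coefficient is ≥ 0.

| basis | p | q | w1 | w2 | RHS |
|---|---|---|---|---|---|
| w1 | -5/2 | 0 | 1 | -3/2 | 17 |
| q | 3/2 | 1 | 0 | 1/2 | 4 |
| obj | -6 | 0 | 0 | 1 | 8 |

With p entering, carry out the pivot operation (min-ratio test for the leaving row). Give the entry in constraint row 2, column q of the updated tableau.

Ratio test on column p — row 1: entry -5/2 ≤ 0; row 2: 4/(3/2) = 8/3. Minimum is 8/3 at row 2 (q leaves); pivot element 3/2.
Divide row 2 by 3/2; eliminate column p from the other rows.
In the new row 2, the q entry is the old entry divided by the pivot: 1/(3/2) = 2/3.

2/3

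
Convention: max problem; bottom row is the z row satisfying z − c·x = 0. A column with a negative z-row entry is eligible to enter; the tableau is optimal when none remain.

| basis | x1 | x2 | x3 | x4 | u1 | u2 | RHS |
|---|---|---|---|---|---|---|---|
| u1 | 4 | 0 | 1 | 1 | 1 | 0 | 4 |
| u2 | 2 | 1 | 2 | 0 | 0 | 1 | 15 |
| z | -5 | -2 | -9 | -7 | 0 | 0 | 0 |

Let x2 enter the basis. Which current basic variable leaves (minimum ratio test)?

u2

Column x2 entries and ratios — u1: 0 ≤ 0, skip; u2: 15/1 = 15.
Smallest ratio is 15 in the row of u2, so u2 leaves.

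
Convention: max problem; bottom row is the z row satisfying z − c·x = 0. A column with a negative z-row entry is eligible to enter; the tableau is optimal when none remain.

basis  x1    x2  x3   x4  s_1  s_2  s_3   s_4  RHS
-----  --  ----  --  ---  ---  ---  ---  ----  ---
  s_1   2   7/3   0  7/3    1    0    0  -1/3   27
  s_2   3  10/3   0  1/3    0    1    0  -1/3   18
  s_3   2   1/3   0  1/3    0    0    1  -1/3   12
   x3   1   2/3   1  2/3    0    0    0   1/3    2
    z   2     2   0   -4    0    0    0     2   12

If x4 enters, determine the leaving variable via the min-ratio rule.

x3

Column x4 entries and ratios — s_1: 27/(7/3) = 81/7; s_2: 18/(1/3) = 54; s_3: 12/(1/3) = 36; x3: 2/(2/3) = 3.
Smallest ratio is 3 in the row of x3, so x3 leaves.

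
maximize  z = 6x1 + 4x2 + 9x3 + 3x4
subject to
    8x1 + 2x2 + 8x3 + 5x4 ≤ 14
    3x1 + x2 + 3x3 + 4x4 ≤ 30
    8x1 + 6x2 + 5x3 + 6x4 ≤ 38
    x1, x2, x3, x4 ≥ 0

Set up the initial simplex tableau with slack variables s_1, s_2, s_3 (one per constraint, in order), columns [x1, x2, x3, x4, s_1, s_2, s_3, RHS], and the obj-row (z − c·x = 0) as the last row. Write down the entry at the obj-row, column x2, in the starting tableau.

The obj-row carries the negated objective coefficients: the x2 entry is -4.

-4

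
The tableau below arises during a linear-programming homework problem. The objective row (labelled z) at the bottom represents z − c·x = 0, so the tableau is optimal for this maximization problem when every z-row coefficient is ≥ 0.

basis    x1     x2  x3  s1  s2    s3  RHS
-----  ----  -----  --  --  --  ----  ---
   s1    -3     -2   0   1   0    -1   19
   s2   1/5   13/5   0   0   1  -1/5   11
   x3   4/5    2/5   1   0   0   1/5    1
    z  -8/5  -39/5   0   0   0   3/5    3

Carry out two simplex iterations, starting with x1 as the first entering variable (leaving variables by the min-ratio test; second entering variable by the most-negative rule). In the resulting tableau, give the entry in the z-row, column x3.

Ratio test on column x1 — row 1: entry -3 ≤ 0; row 2: 11/(1/5) = 55; row 3: 1/(4/5) = 5/4. Minimum is 5/4 at row 3 (x3 leaves); pivot element 4/5.
Divide row 3 by 4/5; eliminate column x1 from the other rows.
Second iteration: most negative z-row entry is -7 in column x2, so x2 enters.
Ratio test on column x2 — row 1: entry -1/2 ≤ 0; row 2: (43/4)/(5/2) = 43/10; row 3: (5/4)/(1/2) = 5/2. Minimum is 5/2 at row 3 (x1 leaves); pivot element 1/2.
Divide row 3 by 1/2; eliminate column x2 from the other rows.
After both pivots, the entry at the z-row, column x3 is 39/2.

39/2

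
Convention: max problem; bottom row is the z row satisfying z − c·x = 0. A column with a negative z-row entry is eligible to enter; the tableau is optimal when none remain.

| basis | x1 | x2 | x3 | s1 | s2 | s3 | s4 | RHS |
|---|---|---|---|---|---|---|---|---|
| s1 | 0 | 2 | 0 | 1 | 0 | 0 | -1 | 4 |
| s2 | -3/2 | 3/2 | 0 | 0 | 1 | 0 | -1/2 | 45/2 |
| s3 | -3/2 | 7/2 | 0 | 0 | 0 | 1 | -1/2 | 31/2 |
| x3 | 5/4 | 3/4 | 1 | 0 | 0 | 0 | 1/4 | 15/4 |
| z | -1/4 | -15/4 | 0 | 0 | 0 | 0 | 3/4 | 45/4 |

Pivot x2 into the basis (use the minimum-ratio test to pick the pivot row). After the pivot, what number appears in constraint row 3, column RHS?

17/2

Ratio test on column x2 — row 1: 4/2 = 2; row 2: (45/2)/(3/2) = 15; row 3: (31/2)/(7/2) = 31/7; row 4: (15/4)/(3/4) = 5. Minimum is 2 at row 1 (s1 leaves); pivot element 2.
Divide row 1 by 2; eliminate column x2 from the other rows.
Row 3 update in column RHS: 31/2 − (7/2)·2 = 17/2.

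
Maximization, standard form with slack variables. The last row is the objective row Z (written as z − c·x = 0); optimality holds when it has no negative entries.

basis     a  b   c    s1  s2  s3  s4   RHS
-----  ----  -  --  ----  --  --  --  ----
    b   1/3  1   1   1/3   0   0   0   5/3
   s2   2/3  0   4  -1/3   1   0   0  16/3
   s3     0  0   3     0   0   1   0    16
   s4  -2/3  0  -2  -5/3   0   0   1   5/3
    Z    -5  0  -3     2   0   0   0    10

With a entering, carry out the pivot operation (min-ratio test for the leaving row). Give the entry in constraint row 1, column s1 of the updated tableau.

1

Ratio test on column a — row 1: (5/3)/(1/3) = 5; row 2: (16/3)/(2/3) = 8; row 3: entry 0 ≤ 0; row 4: entry -2/3 ≤ 0. Minimum is 5 at row 1 (b leaves); pivot element 1/3.
Divide row 1 by 1/3; eliminate column a from the other rows.
In the new row 1, the s1 entry is the old entry divided by the pivot: (1/3)/(1/3) = 1.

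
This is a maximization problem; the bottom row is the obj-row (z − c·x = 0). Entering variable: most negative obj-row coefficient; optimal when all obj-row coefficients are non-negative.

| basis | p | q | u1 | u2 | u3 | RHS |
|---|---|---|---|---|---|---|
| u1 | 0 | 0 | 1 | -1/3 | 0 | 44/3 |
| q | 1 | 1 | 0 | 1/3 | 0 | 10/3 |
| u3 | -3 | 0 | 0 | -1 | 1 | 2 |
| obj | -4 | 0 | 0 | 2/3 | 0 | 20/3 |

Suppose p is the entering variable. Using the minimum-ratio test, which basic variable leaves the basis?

Column p entries and ratios — u1: 0 ≤ 0, skip; q: (10/3)/1 = 10/3; u3: -3 ≤ 0, skip.
Smallest ratio is 10/3 in the row of q, so q leaves.

q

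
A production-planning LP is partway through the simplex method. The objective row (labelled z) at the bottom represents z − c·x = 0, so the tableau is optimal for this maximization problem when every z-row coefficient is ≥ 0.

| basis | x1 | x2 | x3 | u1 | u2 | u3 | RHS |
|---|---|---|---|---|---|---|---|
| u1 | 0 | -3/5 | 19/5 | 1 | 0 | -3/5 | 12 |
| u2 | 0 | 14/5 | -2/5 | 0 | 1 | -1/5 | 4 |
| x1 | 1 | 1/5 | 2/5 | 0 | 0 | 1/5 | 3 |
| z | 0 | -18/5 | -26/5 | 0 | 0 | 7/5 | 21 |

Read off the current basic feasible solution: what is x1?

x1 is basic (row 3); its value is the RHS of that row, 3.

3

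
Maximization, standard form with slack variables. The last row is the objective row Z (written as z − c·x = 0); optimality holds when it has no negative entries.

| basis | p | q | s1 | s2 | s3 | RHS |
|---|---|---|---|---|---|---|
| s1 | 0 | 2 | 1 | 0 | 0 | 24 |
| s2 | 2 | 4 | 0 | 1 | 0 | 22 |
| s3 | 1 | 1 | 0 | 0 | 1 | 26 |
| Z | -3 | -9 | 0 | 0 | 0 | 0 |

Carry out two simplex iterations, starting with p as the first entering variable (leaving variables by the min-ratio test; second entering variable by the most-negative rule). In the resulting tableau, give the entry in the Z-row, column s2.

9/4

Ratio test on column p — row 1: entry 0 ≤ 0; row 2: 22/2 = 11; row 3: 26/1 = 26. Minimum is 11 at row 2 (s2 leaves); pivot element 2.
Divide row 2 by 2; eliminate column p from the other rows.
Second iteration: most negative Z-row entry is -3 in column q, so q enters.
Ratio test on column q — row 1: 24/2 = 12; row 2: 11/2 = 11/2; row 3: entry -1 ≤ 0. Minimum is 11/2 at row 2 (p leaves); pivot element 2.
Divide row 2 by 2; eliminate column q from the other rows.
After both pivots, the entry at the Z-row, column s2 is 9/4.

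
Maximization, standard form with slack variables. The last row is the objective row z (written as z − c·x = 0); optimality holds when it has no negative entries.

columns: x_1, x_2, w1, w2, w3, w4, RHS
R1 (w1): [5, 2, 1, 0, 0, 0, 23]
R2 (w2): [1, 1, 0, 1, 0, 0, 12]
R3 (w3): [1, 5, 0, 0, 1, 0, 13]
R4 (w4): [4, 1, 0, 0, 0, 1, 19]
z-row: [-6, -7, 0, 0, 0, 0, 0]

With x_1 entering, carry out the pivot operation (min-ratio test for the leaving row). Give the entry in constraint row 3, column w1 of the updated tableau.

Ratio test on column x_1 — row 1: 23/5 = 23/5; row 2: 12/1 = 12; row 3: 13/1 = 13; row 4: 19/4 = 19/4. Minimum is 23/5 at row 1 (w1 leaves); pivot element 5.
Divide row 1 by 5; eliminate column x_1 from the other rows.
Row 3 update in column w1: 0 − 1·(1/5) = -1/5.

-1/5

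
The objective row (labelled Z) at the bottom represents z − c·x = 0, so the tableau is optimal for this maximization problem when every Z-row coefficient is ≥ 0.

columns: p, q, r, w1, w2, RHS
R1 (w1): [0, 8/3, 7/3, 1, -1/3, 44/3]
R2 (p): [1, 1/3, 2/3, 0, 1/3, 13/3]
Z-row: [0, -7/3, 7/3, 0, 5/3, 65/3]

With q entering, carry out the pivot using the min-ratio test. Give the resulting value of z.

69/2

Ratio test on column q — row 1: (44/3)/(8/3) = 11/2; row 2: (13/3)/(1/3) = 13. Minimum is 11/2 at row 1 (w1 leaves); pivot element 8/3.
Pivot on row 1; the Z-row RHS becomes 65/3 − (-7/3)·(11/2) = 69/2.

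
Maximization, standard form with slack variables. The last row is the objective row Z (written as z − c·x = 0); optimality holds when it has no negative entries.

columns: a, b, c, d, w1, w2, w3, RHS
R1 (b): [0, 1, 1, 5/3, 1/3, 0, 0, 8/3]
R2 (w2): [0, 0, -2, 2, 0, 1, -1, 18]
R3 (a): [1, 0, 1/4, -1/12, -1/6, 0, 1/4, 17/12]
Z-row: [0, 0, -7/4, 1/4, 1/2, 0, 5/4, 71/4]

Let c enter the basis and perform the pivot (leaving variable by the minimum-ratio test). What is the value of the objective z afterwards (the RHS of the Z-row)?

Ratio test on column c — row 1: (8/3)/1 = 8/3; row 2: entry -2 ≤ 0; row 3: (17/12)/(1/4) = 17/3. Minimum is 8/3 at row 1 (b leaves); pivot element 1.
Pivot on row 1; the Z-row RHS becomes 71/4 − (-7/4)·(8/3) = 269/12.

269/12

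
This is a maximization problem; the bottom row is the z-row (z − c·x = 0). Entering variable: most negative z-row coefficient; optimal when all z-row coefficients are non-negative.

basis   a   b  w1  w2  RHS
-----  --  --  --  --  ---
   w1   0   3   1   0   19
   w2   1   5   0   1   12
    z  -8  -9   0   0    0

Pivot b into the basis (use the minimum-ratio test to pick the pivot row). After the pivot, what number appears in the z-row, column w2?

9/5

Ratio test on column b — row 1: 19/3 = 19/3; row 2: 12/5 = 12/5. Minimum is 12/5 at row 2 (w2 leaves); pivot element 5.
Divide row 2 by 5; eliminate column b from the other rows.
z-row update in column w2: 0 − (-9)·(1/5) = 9/5.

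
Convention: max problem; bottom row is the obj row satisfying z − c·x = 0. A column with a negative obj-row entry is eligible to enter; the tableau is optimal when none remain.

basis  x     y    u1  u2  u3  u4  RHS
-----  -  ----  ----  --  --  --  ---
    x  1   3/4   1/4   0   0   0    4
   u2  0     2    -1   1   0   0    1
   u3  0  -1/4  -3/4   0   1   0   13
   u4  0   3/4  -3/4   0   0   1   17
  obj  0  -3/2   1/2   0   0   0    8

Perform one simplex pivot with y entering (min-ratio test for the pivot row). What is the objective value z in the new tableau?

35/4

Ratio test on column y — row 1: 4/(3/4) = 16/3; row 2: 1/2 = 1/2; row 3: entry -1/4 ≤ 0; row 4: 17/(3/4) = 68/3. Minimum is 1/2 at row 2 (u2 leaves); pivot element 2.
Pivot on row 2; the obj-row RHS becomes 8 − (-3/2)·(1/2) = 35/4.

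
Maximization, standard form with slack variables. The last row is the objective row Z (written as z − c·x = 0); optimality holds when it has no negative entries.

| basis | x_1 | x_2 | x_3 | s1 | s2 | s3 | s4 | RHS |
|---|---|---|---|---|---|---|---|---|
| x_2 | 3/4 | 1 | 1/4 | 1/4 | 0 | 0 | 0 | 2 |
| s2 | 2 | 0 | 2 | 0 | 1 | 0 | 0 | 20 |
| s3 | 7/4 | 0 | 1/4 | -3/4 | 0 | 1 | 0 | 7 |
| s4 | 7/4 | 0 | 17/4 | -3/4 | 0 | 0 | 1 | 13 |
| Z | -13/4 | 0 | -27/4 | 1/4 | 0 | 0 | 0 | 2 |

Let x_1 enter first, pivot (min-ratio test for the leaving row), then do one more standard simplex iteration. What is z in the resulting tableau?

Ratio test on column x_1 — row 1: 2/(3/4) = 8/3; row 2: 20/2 = 10; row 3: 7/(7/4) = 4; row 4: 13/(7/4) = 52/7. Minimum is 8/3 at row 1 (x_2 leaves); pivot element 3/4.
Pivot on row 1; the Z-row RHS becomes 2 − (-13/4)·(8/3) = 32/3.
Next entering variable (most negative Z-row entry -17/3): x_3.
Ratio test on column x_3 — row 1: (8/3)/(1/3) = 8; row 2: (44/3)/(4/3) = 11; row 3: entry -1/3 ≤ 0; row 4: (25/3)/(11/3) = 25/11. Minimum is 25/11 at row 4 (s4 leaves); pivot element 11/3.
After the second pivot the Z-row RHS is 32/3 − (-17/3)·(25/11) = 259/11.

259/11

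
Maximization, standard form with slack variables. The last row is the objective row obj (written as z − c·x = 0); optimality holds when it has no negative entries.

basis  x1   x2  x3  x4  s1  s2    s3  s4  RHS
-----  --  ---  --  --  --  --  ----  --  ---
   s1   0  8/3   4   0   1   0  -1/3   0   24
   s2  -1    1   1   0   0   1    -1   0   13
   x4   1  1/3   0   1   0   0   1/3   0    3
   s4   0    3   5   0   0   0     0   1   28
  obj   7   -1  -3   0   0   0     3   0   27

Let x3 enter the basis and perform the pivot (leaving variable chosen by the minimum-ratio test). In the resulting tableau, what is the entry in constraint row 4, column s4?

Ratio test on column x3 — row 1: 24/4 = 6; row 2: 13/1 = 13; row 3: entry 0 ≤ 0; row 4: 28/5 = 28/5. Minimum is 28/5 at row 4 (s4 leaves); pivot element 5.
Divide row 4 by 5; eliminate column x3 from the other rows.
In the new row 4, the s4 entry is the old entry divided by the pivot: 1/5 = 1/5.

1/5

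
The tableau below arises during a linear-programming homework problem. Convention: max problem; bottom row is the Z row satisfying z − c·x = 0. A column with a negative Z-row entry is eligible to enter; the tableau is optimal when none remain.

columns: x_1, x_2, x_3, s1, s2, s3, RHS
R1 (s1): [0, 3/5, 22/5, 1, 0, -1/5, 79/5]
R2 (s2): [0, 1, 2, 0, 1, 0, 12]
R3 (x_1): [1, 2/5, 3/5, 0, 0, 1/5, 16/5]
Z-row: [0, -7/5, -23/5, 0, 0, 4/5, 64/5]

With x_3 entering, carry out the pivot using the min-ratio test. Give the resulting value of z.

Ratio test on column x_3 — row 1: (79/5)/(22/5) = 79/22; row 2: 12/2 = 6; row 3: (16/5)/(3/5) = 16/3. Minimum is 79/22 at row 1 (s1 leaves); pivot element 22/5.
Pivot on row 1; the Z-row RHS becomes 64/5 − (-23/5)·(79/22) = 645/22.

645/22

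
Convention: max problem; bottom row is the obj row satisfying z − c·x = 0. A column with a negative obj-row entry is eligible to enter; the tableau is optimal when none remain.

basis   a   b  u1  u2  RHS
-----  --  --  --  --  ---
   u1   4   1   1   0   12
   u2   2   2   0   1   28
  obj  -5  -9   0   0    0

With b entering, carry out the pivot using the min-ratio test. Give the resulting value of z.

Ratio test on column b — row 1: 12/1 = 12; row 2: 28/2 = 14. Minimum is 12 at row 1 (u1 leaves); pivot element 1.
Pivot on row 1; the obj-row RHS becomes 0 − (-9)·12 = 108.

108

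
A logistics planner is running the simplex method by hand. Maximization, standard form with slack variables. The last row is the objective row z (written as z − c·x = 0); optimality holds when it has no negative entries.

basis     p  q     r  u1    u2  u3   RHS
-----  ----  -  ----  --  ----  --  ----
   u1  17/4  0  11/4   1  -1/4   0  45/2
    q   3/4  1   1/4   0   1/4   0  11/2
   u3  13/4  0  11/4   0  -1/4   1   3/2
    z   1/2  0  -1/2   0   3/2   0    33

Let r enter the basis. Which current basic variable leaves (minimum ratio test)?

Column r entries and ratios — u1: (45/2)/(11/4) = 90/11; q: (11/2)/(1/4) = 22; u3: (3/2)/(11/4) = 6/11.
Smallest ratio is 6/11 in the row of u3, so u3 leaves.

u3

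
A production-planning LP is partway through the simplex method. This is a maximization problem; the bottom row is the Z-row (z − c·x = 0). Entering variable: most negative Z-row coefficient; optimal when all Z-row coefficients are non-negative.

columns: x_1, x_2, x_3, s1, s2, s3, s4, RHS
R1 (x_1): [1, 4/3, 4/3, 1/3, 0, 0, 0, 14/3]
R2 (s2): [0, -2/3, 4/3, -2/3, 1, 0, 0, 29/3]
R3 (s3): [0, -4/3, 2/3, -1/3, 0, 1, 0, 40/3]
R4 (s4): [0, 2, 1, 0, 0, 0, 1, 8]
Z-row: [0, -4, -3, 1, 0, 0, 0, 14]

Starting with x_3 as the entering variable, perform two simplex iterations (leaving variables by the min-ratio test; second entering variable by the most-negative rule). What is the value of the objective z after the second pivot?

Ratio test on column x_3 — row 1: (14/3)/(4/3) = 7/2; row 2: (29/3)/(4/3) = 29/4; row 3: (40/3)/(2/3) = 20; row 4: 8/1 = 8. Minimum is 7/2 at row 1 (x_1 leaves); pivot element 4/3.
Pivot on row 1; the Z-row RHS becomes 14 − (-3)·(7/2) = 49/2.
Next entering variable (most negative Z-row entry -1): x_2.
Ratio test on column x_2 — row 1: (7/2)/1 = 7/2; row 2: entry -2 ≤ 0; row 3: entry -2 ≤ 0; row 4: (9/2)/1 = 9/2. Minimum is 7/2 at row 1 (x_3 leaves); pivot element 1.
After the second pivot the Z-row RHS is 49/2 − (-1)·(7/2) = 28.

28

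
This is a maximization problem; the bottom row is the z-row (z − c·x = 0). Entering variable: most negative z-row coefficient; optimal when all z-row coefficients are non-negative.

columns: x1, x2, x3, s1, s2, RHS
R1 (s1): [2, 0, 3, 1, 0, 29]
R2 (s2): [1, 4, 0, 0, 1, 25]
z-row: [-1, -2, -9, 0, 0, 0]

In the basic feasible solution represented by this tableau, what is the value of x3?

0

x3 is not in the basis, so in the current basic feasible solution x3 = 0.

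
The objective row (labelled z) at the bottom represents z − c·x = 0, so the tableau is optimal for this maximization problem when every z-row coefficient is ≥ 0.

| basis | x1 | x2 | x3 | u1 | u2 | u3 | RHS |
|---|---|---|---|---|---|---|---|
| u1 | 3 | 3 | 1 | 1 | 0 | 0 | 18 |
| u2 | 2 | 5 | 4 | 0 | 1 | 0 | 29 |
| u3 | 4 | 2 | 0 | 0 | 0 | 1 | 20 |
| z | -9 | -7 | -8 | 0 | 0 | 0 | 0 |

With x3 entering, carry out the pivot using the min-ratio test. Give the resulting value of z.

58

Ratio test on column x3 — row 1: 18/1 = 18; row 2: 29/4 = 29/4; row 3: entry 0 ≤ 0. Minimum is 29/4 at row 2 (u2 leaves); pivot element 4.
Pivot on row 2; the z-row RHS becomes 0 − (-8)·(29/4) = 58.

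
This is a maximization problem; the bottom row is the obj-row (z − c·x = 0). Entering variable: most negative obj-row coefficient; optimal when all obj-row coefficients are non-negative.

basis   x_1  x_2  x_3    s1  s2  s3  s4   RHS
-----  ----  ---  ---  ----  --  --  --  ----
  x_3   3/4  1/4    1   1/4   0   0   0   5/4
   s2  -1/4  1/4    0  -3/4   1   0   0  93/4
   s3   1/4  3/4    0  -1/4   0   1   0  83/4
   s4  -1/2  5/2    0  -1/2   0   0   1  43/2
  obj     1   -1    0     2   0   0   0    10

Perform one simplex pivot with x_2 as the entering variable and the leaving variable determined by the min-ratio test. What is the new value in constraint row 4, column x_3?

Ratio test on column x_2 — row 1: (5/4)/(1/4) = 5; row 2: (93/4)/(1/4) = 93; row 3: (83/4)/(3/4) = 83/3; row 4: (43/2)/(5/2) = 43/5. Minimum is 5 at row 1 (x_3 leaves); pivot element 1/4.
Divide row 1 by 1/4; eliminate column x_2 from the other rows.
Row 4 update in column x_3: 0 − (5/2)·4 = -10.

-10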